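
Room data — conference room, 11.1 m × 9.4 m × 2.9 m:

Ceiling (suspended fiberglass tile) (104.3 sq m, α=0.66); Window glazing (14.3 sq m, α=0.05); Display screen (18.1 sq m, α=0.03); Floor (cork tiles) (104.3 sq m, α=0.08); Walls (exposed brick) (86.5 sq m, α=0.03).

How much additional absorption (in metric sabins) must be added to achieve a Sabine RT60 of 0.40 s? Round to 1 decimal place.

Summing Sᵢαᵢ: 68.838 + 0.715 + 0.543 + 8.344 + 2.595 → A₁ = 81.035 sabins.
For T = 0.40 s, need A₂ = 0.161·V/T = 0.161·302.586/0.40 = 121.791 sabins.
Additional absorption ΔA = 121.791 − 81.035 = 40.8 sabins.

40.8 sabins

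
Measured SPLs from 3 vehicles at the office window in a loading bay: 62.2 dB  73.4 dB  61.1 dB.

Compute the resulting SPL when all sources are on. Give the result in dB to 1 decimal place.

Sum in the linear (power) domain: Σ 10^(Lᵢ/10) = 10^(62.2/10) + 10^(73.4/10) + 10^(61.1/10) = 2.483e+07.
L_total = 10·log₁₀(2.483e+07) = 73.9 dB.

73.9 dB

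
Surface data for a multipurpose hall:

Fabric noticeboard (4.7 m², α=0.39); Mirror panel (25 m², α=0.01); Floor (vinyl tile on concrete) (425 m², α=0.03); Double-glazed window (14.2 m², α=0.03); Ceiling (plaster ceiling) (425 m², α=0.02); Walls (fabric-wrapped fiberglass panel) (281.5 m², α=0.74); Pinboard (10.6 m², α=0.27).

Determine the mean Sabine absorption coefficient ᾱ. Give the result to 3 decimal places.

0.198

Total surface area S = 1186.0 m².
A = 4.7·0.39 + 25·0.01 + 425·0.03 + 14.2·0.03 + 425·0.02 + 281.5·0.74 + 10.6·0.27 = 234.931 sabins.
ᾱ = 234.931 / 1186.0 = 0.198.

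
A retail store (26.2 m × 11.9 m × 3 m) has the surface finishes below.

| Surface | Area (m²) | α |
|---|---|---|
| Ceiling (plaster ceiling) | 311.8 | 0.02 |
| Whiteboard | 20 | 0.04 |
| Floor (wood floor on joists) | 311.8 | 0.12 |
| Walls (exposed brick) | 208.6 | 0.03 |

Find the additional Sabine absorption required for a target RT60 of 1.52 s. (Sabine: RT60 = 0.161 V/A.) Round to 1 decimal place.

48.4 sabins

A₁ = Σ Sᵢαᵢ = 311.8*0.02 + 20*0.04 + 311.8*0.12 + 208.6*0.03 = 50.710 sabins.
V = 935.34 m³. Required absorption A₂ = 0.161 × 935.34 / 1.52 = 99.072 sabins.
ΔA = A₂ − A₁ = 99.072 − 50.710 = 48.4 sabins.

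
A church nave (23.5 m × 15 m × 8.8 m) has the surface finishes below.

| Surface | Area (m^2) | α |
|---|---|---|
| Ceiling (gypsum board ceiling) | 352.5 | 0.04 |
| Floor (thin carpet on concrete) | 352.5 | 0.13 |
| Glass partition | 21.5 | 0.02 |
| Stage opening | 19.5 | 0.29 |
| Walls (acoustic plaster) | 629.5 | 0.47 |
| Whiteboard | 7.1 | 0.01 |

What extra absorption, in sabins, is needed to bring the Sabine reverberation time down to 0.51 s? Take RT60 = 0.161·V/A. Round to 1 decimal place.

617.3 sabins

Total absorption A₁ = 352.5*0.04 + 352.5*0.13 + 21.5*0.02 + 19.5*0.29 + 629.5*0.47 + 7.1*0.01
  = 14.100 + 45.825 + 0.430 + 5.655 + 295.865 + 0.071 = 361.946 m^2 sabins.
Target A₂ = 0.161·3102/0.51 = 979.259 sabins (V = 3102 m³).
Additional absorption ΔA = 979.259 − 361.946 = 617.3 sabins.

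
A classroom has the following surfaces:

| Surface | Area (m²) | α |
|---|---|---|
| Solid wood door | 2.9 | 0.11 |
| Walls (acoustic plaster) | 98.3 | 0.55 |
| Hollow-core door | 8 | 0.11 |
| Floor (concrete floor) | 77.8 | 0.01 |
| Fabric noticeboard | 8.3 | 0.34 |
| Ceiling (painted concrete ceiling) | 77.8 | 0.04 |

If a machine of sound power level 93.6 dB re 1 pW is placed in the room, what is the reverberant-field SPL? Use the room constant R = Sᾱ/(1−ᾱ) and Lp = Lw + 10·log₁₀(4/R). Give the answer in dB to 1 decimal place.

A = 61.976 sabins; S = 273.1 m².
ᾱ = 61.976/273.1 = 0.2269; R = Sᾱ/(1−ᾱ) = 61.976/(1−0.2269) = 80.166 m².
Lp = Lw + 10 log₁₀(4/R) = 93.6 -13.02 = 80.6 dB.

80.6 dB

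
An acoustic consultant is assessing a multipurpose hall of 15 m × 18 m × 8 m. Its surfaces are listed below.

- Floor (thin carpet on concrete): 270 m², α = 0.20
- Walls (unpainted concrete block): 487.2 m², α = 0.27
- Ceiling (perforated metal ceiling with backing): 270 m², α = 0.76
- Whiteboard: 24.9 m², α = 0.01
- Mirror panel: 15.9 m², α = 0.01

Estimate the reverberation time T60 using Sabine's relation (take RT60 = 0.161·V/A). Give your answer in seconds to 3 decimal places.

Summing Sᵢαᵢ: 54.000 + 131.544 + 205.200 + 0.249 + 0.159 → A = 391.152 sabins.
Room volume: 2160 m³.
Sabine: RT60 = 0.161 × 2160 / 391.152 = 0.889 s.

0.889 sec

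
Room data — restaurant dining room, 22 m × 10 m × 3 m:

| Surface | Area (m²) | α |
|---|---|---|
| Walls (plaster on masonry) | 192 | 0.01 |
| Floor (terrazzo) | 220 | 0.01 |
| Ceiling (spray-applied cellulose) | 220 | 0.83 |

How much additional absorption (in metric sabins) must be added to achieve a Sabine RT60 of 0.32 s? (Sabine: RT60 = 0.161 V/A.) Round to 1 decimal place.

145.3 sabins

A₁ = Σ Sᵢαᵢ = 192*0.01 + 220*0.01 + 220*0.83 = 186.720 sabins.
V = 660 m³. Required absorption A₂ = 0.161 × 660 / 0.32 = 332.062 sabins.
Shortfall: 332.062 − 186.720 = 145.3 sabins.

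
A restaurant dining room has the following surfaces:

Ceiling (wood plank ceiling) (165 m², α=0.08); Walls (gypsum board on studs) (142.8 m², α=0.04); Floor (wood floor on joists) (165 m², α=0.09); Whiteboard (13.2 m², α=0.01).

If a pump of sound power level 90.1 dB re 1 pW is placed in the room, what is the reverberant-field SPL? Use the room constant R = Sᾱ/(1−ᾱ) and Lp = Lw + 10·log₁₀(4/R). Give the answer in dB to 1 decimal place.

80.5 dB

A = 33.894 sabins; S = 486.0 m².
ᾱ = 0.0697, so room constant R = A/(1−ᾱ) = 36.433 m².
Lp = Lw + 10 log₁₀(4/R) = 90.1 -9.59 = 80.5 dB.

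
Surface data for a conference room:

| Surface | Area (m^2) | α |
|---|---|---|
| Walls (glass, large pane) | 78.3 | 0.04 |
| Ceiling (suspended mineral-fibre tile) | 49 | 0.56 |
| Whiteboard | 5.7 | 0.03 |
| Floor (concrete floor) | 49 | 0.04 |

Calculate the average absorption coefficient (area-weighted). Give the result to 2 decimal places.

0.18

S = Σ Sᵢ = 78.3 + 49 + 5.7 + 49 = 182.0 m^2.
A = 78.3*0.04 + 49*0.56 + 5.7*0.03 + 49*0.04 = 32.703 sabins.
ᾱ = A/S = 0.18.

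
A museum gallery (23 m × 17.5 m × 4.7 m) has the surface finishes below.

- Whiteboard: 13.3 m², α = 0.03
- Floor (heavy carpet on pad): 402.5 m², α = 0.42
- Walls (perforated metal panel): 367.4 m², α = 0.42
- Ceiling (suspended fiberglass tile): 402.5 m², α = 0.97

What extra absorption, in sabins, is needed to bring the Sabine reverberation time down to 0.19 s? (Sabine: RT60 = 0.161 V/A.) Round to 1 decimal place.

888.8 sabins

Total absorption A₁ = 13.3·0.03 + 402.5·0.42 + 367.4·0.42 + 402.5·0.97
  = 0.399 + 169.050 + 154.308 + 390.425 = 714.182 m² sabins.
V = 1891.75 m³. Required absorption A₂ = 0.161 × 1891.75 / 0.19 = 1603.009 sabins.
ΔA = A₂ − A₁ = 1603.009 − 714.182 = 888.8 sabins.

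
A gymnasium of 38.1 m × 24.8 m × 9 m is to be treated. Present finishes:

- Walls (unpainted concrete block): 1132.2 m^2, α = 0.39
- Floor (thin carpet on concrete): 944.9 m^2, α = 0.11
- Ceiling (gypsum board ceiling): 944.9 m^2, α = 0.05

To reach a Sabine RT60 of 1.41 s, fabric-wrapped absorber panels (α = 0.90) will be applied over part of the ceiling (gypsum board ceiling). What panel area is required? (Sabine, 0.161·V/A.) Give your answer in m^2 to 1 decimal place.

445.0

Total absorption A₁ = 1132.2×0.39 + 944.9×0.11 + 944.9×0.05
  = 441.558 + 103.939 + 47.245 = 592.742 m^2 sabins.
Required A₂ = 0.161·8503.92/1.41 = 971.015 sabins.
ΔA needed = 971.015 − 592.742 = 378.273 sabins.
Net gain per m^2: Δα = 0.90 − 0.05 = 0.85.
Panel area = 378.273 / 0.85 = 445.0 m^2.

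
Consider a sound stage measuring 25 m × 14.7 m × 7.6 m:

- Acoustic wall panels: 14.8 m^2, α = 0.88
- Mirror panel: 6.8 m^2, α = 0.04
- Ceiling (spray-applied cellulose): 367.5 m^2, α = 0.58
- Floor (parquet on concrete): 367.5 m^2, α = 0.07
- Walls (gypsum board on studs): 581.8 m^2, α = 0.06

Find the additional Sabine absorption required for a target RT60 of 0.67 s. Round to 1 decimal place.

A₁ = Σ Sᵢαᵢ = 14.8*0.88 + 6.8*0.04 + 367.5*0.58 + 367.5*0.07 + 581.8*0.06 = 287.079 sabins.
Target A₂ = 0.161·2793/0.67 = 671.154 sabins (V = 2793 m³).
Shortfall: 671.154 − 287.079 = 384.1 sabins.

384.1 sabins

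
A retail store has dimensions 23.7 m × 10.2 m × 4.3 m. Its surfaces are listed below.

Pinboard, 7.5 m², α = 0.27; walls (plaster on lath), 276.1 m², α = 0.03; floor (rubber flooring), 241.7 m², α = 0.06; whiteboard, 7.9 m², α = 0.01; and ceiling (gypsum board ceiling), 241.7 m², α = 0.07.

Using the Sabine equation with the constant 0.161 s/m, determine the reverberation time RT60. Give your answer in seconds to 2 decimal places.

4.00 sec

Summing Sᵢαᵢ: 2.025 + 8.283 + 14.502 + 0.079 + 16.919 → A = 41.808 sabins.
V = 23.7·10.2·4.3 = 1039.482 m³.
Sabine: RT60 = 0.161 × 1039.482 / 41.808 = 4.00 s.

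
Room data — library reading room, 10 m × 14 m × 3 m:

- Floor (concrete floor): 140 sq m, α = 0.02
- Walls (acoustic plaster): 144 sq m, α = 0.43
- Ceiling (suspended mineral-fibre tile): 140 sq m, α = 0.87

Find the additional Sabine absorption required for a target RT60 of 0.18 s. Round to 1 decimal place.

Summing Sᵢαᵢ: 2.800 + 61.920 + 121.800 → A₁ = 186.520 sabins.
Target A₂ = 0.161·420/0.18 = 375.667 sabins (V = 420 m³).
ΔA = A₂ − A₁ = 375.667 − 186.520 = 189.1 sabins.

189.1 sabins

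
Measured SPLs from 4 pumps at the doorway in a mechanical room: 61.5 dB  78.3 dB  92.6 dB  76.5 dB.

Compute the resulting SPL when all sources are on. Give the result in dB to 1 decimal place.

Σ 10^(Lᵢ/10) = 1.933e+09.
Back to dB: 10·log₁₀ Σ = 92.9 dB.

92.9 dB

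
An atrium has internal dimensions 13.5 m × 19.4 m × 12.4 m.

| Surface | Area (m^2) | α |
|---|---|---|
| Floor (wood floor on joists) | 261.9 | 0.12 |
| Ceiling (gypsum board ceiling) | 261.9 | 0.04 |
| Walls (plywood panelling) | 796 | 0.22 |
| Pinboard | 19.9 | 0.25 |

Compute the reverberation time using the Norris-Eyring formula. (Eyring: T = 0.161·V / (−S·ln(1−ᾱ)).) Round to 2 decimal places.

2.15 seconds

Total surface area S = 261.9 + 261.9 + 796 + 19.9 = 1339.7 m^2.
Σ(Sᵢαᵢ) = 261.9×0.12 + 261.9×0.04 + 796×0.22 + 19.9×0.25 = 221.999.
Mean coefficient ᾱ = A/S = 0.1657.
Eyring denominator: −S ln(1−ᾱ) = 242.703.
V = 13.5 × 19.4 × 12.4 = 3247.56 m³.
T = 0.161·V/[−S·ln(1−ᾱ)] = 0.161·3247.56/242.703 = 2.15 s.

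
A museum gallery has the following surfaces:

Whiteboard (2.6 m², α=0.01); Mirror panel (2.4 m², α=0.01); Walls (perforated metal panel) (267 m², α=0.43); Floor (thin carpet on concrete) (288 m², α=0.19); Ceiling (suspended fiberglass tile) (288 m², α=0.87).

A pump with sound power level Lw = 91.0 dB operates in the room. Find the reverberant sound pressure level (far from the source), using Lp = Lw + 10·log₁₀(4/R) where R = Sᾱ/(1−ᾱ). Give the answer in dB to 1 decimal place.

67.8 dB

A = 420.140 sabins; S = 848.0 m².
ᾱ = 0.4954, so room constant R = A/(1−ᾱ) = 832.620 m².
Lp = 91.0 + 10·log₁₀(4/832.620) = 91.0 + (-23.18) = 67.8 dB.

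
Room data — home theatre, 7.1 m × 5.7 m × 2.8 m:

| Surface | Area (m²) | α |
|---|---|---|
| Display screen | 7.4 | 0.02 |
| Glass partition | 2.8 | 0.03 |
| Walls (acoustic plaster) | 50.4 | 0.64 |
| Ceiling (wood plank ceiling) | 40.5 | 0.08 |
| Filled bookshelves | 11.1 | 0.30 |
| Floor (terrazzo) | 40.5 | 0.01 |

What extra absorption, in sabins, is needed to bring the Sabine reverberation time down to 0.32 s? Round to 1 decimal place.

17.5 sabins

A₁ = Σ Sᵢαᵢ = 7.4·0.02 + 2.8·0.03 + 50.4·0.64 + 40.5·0.08 + 11.1·0.30 + 40.5·0.01 = 39.463 sabins.
For T = 0.32 s, need A₂ = 0.161·V/T = 0.161·113.316/0.32 = 57.012 sabins.
ΔA = A₂ − A₁ = 57.012 − 39.463 = 17.5 sabins.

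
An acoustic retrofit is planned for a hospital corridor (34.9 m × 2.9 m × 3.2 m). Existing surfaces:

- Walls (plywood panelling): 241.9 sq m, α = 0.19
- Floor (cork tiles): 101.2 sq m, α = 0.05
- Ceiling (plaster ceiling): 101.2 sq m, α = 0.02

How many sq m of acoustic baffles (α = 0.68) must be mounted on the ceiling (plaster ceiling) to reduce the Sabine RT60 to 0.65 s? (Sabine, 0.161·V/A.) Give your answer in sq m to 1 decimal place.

41.2

Summing Sᵢαᵢ: 45.961 + 5.060 + 2.024 → A₁ = 53.045 sabins.
Required A₂ = 0.161·323.872/0.65 = 80.221 sabins.
Absorption to add: 80.221 − 53.045 = 27.176 sabins.
Net gain per sq m: Δα = 0.68 − 0.02 = 0.66.
Panel area = 27.176 / 0.66 = 41.2 sq m.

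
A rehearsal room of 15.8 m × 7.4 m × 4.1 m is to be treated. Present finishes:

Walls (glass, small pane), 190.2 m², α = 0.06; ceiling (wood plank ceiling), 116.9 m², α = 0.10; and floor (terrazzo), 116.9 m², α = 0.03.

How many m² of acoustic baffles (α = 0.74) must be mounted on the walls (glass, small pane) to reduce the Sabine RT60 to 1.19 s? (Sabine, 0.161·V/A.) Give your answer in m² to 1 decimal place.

Summing Sᵢαᵢ: 11.412 + 11.690 + 3.507 → A₁ = 26.609 sabins.
V = 479.372 m³. Target absorption A₂ = 0.161 × 479.372 / 1.19 = 64.856 sabins.
ΔA needed = 64.856 − 26.609 = 38.247 sabins.
Net gain per m²: Δα = 0.74 − 0.06 = 0.68.
Area = ΔA/Δα = 38.247/0.68 = 56.2 m².

56.2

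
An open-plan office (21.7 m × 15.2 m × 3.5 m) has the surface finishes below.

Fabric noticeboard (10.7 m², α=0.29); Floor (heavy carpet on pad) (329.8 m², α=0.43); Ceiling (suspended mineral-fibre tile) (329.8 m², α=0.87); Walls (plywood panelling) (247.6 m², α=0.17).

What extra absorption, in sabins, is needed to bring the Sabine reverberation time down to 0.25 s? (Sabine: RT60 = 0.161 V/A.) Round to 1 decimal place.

269.5 sabins

Total absorption A₁ = 10.7*0.29 + 329.8*0.43 + 329.8*0.87 + 247.6*0.17
  = 3.103 + 141.814 + 286.926 + 42.092 = 473.935 m² sabins.
V = 1154.44 m³. Required absorption A₂ = 0.161 × 1154.44 / 0.25 = 743.459 sabins.
ΔA = A₂ − A₁ = 743.459 − 473.935 = 269.5 sabins.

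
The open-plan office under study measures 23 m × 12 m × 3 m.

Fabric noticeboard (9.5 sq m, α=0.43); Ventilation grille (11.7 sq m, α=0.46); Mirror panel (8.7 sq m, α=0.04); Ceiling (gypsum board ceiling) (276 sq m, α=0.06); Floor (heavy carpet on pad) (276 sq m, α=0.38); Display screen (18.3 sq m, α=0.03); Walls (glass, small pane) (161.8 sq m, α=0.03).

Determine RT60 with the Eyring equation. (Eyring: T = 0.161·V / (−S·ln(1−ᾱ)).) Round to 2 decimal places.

S = Σ Sᵢ = 762.0 sq m.
Σ(Sᵢαᵢ) = 9.5×0.43 + 11.7×0.46 + 8.7×0.04 + 276×0.06 + 276×0.38 + 18.3×0.03 + 161.8×0.03 = 136.658.
ᾱ = 136.658 / 762.0 = 0.1793.
Eyring denominator: −S ln(1−ᾱ) = 150.569.
V = 23 × 12 × 3 = 828 m³.
T = 0.161·V/[−S·ln(1−ᾱ)] = 0.161·828/150.569 = 0.89 s.

0.89 s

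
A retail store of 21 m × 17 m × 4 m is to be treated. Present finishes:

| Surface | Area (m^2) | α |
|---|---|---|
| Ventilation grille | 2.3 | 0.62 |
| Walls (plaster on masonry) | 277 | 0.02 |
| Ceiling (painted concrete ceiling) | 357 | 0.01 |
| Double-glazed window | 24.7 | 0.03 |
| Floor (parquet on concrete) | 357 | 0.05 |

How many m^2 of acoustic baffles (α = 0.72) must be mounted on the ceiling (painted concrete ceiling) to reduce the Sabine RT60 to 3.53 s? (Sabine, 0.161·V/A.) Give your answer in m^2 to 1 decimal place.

Summing Sᵢαᵢ: 1.426 + 5.540 + 3.570 + 0.741 + 17.850 → A₁ = 29.127 sabins.
V = 1428 m³. Target absorption A₂ = 0.161 × 1428 / 3.53 = 65.130 sabins.
ΔA needed = 65.130 − 29.127 = 36.003 sabins.
Net gain per m^2: Δα = 0.72 − 0.01 = 0.71.
Panel area = 36.003 / 0.71 = 50.7 m^2.

50.7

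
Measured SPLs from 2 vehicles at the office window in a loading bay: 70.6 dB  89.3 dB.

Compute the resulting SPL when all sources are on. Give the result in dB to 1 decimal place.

Σ 10^(Lᵢ/10) = 8.626e+08.
Combined level = 10 log₁₀(8.626e+08) = 89.4 dB.

89.4 dB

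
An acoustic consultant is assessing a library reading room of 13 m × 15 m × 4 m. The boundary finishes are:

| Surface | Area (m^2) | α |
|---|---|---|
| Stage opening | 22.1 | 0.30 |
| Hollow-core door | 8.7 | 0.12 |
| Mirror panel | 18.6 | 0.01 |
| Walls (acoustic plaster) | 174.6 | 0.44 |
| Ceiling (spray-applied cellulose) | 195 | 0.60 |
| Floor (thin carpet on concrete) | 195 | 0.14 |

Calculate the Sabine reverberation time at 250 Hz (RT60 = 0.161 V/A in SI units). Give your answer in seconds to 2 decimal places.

A = Σ Sᵢαᵢ = 22.1*0.30 + 8.7*0.12 + 18.6*0.01 + 174.6*0.44 + 195*0.60 + 195*0.14 = 228.984 sabins.
Room volume: 780 m³.
T = 0.161 V/A = 0.161·780/228.984 = 0.55 s.

0.55 s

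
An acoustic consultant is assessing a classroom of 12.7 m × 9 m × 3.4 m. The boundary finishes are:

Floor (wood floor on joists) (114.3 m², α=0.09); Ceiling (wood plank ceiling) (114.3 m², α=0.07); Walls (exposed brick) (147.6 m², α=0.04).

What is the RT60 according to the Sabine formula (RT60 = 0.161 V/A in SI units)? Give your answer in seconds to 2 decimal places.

2.59 s

A = Σ Sᵢαᵢ = 114.3*0.09 + 114.3*0.07 + 147.6*0.04 = 24.192 sabins.
V = 12.7·9·3.4 = 388.62 m³.
RT60 = 0.161 · V / A = 0.161 × 388.62 / 24.192 = 2.59 s.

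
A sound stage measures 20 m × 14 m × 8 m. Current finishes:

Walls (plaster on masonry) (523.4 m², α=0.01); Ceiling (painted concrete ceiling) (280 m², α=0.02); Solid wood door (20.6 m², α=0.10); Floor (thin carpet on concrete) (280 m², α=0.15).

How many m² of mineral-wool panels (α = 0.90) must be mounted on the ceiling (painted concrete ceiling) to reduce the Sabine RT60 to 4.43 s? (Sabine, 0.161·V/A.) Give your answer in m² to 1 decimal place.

30.1

A₁ = Σ Sᵢαᵢ = 523.4*0.01 + 280*0.02 + 20.6*0.10 + 280*0.15 = 54.894 sabins.
Required A₂ = 0.161·2240/4.43 = 81.409 sabins.
Absorption to add: 81.409 − 54.894 = 26.515 sabins.
Net gain per m²: Δα = 0.90 − 0.02 = 0.88.
Area = ΔA/Δα = 26.515/0.88 = 30.1 m².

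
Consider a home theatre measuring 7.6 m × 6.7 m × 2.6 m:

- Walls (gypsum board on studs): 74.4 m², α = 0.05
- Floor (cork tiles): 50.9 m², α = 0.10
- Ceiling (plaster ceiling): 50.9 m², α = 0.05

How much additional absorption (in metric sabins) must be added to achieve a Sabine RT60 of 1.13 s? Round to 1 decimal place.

7.5 sabins

Equivalent absorption area: A₁ = 74.4*0.05 + 50.9*0.10 + 50.9*0.05 = 11.355 m².
For T = 1.13 s, need A₂ = 0.161·V/T = 0.161·132.392/1.13 = 18.863 sabins.
Shortfall: 18.863 − 11.355 = 7.5 sabins.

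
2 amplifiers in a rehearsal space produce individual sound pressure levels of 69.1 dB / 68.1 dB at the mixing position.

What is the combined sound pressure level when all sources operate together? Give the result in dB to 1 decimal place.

Converting to relative power and adding: 10^(69.1/10) + 10^(68.1/10) = 1.458e+07.
Combined level = 10 log₁₀(1.458e+07) = 71.6 dB.

71.6 dB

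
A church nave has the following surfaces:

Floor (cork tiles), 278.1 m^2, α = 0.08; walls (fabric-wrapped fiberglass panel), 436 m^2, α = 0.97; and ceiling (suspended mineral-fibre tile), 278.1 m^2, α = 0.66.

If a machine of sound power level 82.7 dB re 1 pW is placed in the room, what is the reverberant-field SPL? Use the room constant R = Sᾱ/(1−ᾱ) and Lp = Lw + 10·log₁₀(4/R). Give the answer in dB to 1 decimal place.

A = 628.714 sabins; S = 992.2 m^2.
ᾱ = 0.6337, so room constant R = A/(1−ᾱ) = 1716.391 m^2.
Lp = Lw + 10 log₁₀(4/R) = 82.7 -26.33 = 56.4 dB.

56.4 dB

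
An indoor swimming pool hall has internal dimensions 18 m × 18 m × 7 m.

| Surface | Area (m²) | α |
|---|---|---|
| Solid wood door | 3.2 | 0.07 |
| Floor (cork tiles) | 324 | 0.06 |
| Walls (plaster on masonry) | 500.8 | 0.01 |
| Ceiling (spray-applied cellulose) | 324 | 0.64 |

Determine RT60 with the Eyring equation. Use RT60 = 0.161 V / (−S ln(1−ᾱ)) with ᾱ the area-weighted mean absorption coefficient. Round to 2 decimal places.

Total surface area S = 3.2 + 324 + 500.8 + 324 = 1152.0 m².
Absorption A = 3.2×0.07 + 324×0.06 + 500.8×0.01 + 324×0.64 = 232.032 sabins.
Mean coefficient ᾱ = A/S = 0.2014.
Eyring denominator: −S ln(1−ᾱ) = 259.079.
V = 18 × 18 × 7 = 2268 m³.
T = 0.161·V/[−S·ln(1−ᾱ)] = 0.161·2268/259.079 = 1.41 s.

1.41 seconds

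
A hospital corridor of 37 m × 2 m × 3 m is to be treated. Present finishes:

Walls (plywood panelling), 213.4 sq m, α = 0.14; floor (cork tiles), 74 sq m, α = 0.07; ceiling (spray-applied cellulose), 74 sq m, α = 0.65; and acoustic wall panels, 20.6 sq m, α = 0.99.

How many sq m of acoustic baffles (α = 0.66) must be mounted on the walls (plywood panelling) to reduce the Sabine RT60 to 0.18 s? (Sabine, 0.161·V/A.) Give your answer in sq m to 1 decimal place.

Equivalent absorption area: A₁ = 213.4×0.14 + 74×0.07 + 74×0.65 + 20.6×0.99 = 103.550 sq m.
Required A₂ = 0.161·222/0.18 = 198.567 sabins.
ΔA needed = 198.567 − 103.550 = 95.017 sabins.
Net gain per sq m: Δα = 0.66 − 0.14 = 0.52.
Panel area = 95.017 / 0.52 = 182.7 sq m.

182.7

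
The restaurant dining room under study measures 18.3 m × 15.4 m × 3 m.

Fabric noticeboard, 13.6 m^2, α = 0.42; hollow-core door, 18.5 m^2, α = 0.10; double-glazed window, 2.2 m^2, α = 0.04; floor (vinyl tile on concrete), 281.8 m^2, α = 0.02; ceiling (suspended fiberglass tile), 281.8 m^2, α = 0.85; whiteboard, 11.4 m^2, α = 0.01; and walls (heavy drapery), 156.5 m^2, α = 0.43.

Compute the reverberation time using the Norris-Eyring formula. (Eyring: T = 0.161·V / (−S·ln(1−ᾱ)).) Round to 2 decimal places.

Total surface area S = 13.6 + 18.5 + 2.2 + 281.8 + 281.8 + 11.4 + 156.5 = 765.8 m^2.
Absorption A = 13.6·0.42 + 18.5·0.10 + 2.2·0.04 + 281.8·0.02 + 281.8·0.85 + 11.4·0.01 + 156.5·0.43 = 320.225 sabins.
ᾱ = 320.225 / 765.8 = 0.4182.
Eyring denominator: −S ln(1−ᾱ) = 414.779.
V = 18.3 × 15.4 × 3 = 845.46 m³.
RT60 = 0.161 × 845.46 / 414.779 = 0.33 s.

0.33 sec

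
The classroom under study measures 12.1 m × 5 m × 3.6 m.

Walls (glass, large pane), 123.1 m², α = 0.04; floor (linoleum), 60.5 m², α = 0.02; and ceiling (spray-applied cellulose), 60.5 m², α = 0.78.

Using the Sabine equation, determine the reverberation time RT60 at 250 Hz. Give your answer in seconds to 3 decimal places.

Summing Sᵢαᵢ: 4.924 + 1.210 + 47.190 → A = 53.324 sabins.
V = 12.1·5·3.6 = 217.8 m³.
RT60 = 0.161 · V / A = 0.161 × 217.8 / 53.324 = 0.658 s.

0.658 sec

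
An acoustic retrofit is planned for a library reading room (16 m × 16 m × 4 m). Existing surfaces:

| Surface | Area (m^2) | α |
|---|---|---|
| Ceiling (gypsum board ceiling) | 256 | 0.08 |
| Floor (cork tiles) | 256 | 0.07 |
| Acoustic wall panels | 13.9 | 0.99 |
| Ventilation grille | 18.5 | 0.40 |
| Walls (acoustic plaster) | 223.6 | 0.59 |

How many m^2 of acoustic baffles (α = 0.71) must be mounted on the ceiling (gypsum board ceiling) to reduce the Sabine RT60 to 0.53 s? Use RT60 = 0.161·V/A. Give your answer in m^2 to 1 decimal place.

A₁ = Σ Sᵢαᵢ = 256×0.08 + 256×0.07 + 13.9×0.99 + 18.5×0.40 + 223.6×0.59 = 191.485 sabins.
V = 1024 m³. Target absorption A₂ = 0.161 × 1024 / 0.53 = 311.064 sabins.
Absorption to add: 311.064 − 191.485 = 119.579 sabins.
Each m^2 of panel replacing the ceiling (gypsum board ceiling) adds (0.71 − 0.08) = 0.63 sabins.
Panel area = 119.579 / 0.63 = 189.8 m^2.

189.8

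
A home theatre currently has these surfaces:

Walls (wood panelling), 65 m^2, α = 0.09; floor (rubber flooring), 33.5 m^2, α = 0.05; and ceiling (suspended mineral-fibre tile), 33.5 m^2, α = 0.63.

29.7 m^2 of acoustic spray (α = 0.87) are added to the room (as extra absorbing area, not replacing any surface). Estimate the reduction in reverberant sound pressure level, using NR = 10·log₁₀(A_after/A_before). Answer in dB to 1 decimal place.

2.8 dB

Equivalent absorption area: A_before = 65×0.09 + 33.5×0.05 + 33.5×0.63 = 28.630 m^2.
Added absorption = 29.7 × 0.87 = 25.839 sabins.
New total A_after = 54.469 sabins.
Reduction = 10 log₁₀(A_after/A_before) = 10 log₁₀(1.9025) = 2.8 dB.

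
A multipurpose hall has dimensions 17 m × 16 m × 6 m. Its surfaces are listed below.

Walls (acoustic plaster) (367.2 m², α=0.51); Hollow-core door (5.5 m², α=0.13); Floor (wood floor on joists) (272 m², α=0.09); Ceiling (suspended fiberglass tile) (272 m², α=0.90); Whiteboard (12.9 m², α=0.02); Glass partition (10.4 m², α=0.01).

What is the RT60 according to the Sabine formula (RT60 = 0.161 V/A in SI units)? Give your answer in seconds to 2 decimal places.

A = Σ Sᵢαᵢ = 367.2×0.51 + 5.5×0.13 + 272×0.09 + 272×0.90 + 12.9×0.02 + 10.4×0.01 = 457.629 sabins.
Volume V = 17 × 16 × 6 = 1632 m³.
Sabine: RT60 = 0.161 × 1632 / 457.629 = 0.57 s.

0.57 s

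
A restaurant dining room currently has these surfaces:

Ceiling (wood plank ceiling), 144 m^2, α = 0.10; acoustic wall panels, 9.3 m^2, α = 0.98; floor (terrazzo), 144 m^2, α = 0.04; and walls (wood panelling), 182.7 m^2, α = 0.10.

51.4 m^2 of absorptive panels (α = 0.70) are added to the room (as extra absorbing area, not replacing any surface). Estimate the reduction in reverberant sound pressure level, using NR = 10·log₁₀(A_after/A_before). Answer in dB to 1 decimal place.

2.4 dB

A_before = Σ Sᵢαᵢ = 144·0.10 + 9.3·0.98 + 144·0.04 + 182.7·0.10 = 47.544 sabins.
Treatment contributes 51.4·0.70 = 35.980 sabins.
A_after = 47.544 + 35.980 = 83.524 sabins.
Reduction = 10 log₁₀(A_after/A_before) = 10 log₁₀(1.7568) = 2.4 dB.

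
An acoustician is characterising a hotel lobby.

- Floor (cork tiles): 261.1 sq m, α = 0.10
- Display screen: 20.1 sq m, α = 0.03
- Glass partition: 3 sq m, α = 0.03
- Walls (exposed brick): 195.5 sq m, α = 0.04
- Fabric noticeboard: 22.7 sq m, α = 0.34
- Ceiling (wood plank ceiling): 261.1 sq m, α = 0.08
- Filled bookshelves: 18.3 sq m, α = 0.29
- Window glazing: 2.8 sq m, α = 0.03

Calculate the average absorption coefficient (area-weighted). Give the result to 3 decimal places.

0.087

S = Σ Sᵢ = 261.1 + 20.1 + 3 + 195.5 + 22.7 + 261.1 + 18.3 + 2.8 = 784.6 sq m.
Weighted sum Σ Sα = 68.620.
ᾱ = A/S = 0.087.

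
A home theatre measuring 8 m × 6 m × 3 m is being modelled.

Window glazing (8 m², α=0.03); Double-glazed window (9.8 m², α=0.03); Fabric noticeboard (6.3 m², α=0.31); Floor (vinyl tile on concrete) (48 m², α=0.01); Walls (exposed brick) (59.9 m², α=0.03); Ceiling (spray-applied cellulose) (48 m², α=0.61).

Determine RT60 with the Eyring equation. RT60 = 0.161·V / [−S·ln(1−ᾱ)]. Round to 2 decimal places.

S = Σ Sᵢ = 180.0 m².
Absorption A = 8·0.03 + 9.8·0.03 + 6.3·0.31 + 48·0.01 + 59.9·0.03 + 48·0.61 = 34.044 sabins.
Mean coefficient ᾱ = A/S = 0.1891.
−S·ln(1−ᾱ) = −180.0 × ln(1 − 0.1891) = 37.730.
V = 8 × 6 × 3 = 144 m³.
T = 0.161·V/[−S·ln(1−ᾱ)] = 0.161·144/37.730 = 0.61 s.

0.61 seconds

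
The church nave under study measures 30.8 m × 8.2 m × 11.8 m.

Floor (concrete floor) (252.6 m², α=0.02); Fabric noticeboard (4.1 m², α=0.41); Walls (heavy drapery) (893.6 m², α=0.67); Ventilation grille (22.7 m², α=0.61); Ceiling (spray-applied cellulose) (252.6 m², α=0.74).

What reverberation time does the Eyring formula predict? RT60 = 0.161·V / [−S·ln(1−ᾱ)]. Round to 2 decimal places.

0.40 s

Total surface area S = 252.6 + 4.1 + 893.6 + 22.7 + 252.6 = 1425.6 m².
Σ(Sᵢαᵢ) = 252.6×0.02 + 4.1×0.41 + 893.6×0.67 + 22.7×0.61 + 252.6×0.74 = 806.216.
Mean coefficient ᾱ = A/S = 0.5655.
Eyring denominator: −S ln(1−ᾱ) = 1188.322.
V = 30.8 × 8.2 × 11.8 = 2980.208 m³.
RT60 = 0.161 × 2980.208 / 1188.322 = 0.40 s.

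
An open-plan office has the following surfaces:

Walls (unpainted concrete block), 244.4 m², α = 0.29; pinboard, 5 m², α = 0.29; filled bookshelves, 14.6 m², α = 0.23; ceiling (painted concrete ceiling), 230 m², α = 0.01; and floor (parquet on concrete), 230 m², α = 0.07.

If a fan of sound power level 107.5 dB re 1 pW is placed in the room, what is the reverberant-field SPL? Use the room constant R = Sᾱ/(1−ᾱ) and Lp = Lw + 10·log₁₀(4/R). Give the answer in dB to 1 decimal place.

93.2 dB

Σ(Sᵢαᵢ) = 244.4×0.29 + 5×0.29 + 14.6×0.23 + 230×0.01 + 230×0.07 = 94.084; total area S = 724.0 m².
ᾱ = 94.084/724.0 = 0.1300; R = Sᾱ/(1−ᾱ) = 94.084/(1−0.1300) = 108.143 m².
Lp = Lw + 10 log₁₀(4/R) = 107.5 -14.32 = 93.2 dB.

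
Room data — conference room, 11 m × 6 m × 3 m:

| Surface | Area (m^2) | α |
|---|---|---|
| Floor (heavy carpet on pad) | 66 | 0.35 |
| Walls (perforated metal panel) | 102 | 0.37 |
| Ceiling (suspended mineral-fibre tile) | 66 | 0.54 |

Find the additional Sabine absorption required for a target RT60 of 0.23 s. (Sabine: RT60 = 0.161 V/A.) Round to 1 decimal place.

Equivalent absorption area: A₁ = 66*0.35 + 102*0.37 + 66*0.54 = 96.480 m^2.
V = 198 m³. Required absorption A₂ = 0.161 × 198 / 0.23 = 138.600 sabins.
Shortfall: 138.600 − 96.480 = 42.1 sabins.

42.1 sabins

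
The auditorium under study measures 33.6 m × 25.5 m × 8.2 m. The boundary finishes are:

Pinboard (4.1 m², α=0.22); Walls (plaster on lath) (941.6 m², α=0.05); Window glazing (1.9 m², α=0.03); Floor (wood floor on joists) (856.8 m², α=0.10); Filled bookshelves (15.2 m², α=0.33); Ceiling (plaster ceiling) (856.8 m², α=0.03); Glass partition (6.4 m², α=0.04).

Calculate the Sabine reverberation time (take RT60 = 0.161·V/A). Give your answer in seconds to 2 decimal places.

Summing Sᵢαᵢ: 0.902 + 47.080 + 0.057 + 85.680 + 5.016 + 25.704 + 0.256 → A = 164.695 sabins.
Volume V = 33.6 × 25.5 × 8.2 = 7025.76 m³.
T = 0.161 V/A = 0.161·7025.76/164.695 = 6.87 s.

6.87 seconds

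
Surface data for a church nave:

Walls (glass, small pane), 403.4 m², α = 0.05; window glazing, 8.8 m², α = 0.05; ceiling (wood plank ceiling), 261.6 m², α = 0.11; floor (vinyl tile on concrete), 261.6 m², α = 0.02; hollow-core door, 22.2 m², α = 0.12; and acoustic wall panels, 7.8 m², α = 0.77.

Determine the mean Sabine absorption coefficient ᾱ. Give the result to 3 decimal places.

Total surface area S = 965.4 m².
Σ(Sᵢαᵢ) = 403.4*0.05 + 8.8*0.05 + 261.6*0.11 + 261.6*0.02 + 22.2*0.12 + 7.8*0.77 = 63.288.
ᾱ = 63.288 / 965.4 = 0.066.

0.066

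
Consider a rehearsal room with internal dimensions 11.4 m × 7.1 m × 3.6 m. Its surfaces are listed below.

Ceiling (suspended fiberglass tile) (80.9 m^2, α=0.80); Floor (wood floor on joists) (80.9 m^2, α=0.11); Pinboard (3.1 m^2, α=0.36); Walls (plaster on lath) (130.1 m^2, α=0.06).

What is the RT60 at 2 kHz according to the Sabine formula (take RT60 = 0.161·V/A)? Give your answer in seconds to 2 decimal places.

0.57 s

Total absorption A = 80.9×0.80 + 80.9×0.11 + 3.1×0.36 + 130.1×0.06
  = 64.720 + 8.899 + 1.116 + 7.806 = 82.541 m^2 sabins.
Room volume: 291.384 m³.
T = 0.161 V/A = 0.161·291.384/82.541 = 0.57 s.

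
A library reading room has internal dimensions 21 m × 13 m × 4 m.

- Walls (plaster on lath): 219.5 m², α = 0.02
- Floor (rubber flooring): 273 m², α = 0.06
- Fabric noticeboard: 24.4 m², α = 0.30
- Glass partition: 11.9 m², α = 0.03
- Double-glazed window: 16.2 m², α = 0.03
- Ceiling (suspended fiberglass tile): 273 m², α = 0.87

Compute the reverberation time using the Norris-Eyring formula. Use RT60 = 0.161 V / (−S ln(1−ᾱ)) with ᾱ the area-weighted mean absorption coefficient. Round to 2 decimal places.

0.55 s

S = Σ Sᵢ = 818.0 m².
Σ(Sᵢαᵢ) = 219.5·0.02 + 273·0.06 + 24.4·0.30 + 11.9·0.03 + 16.2·0.03 + 273·0.87 = 266.443.
ᾱ = 266.443 / 818.0 = 0.3257.
−S·ln(1−ᾱ) = −818.0 × ln(1 − 0.3257) = 322.358.
V = 21 × 13 × 4 = 1092 m³.
T = 0.161·V/[−S·ln(1−ᾱ)] = 0.161·1092/322.358 = 0.55 s.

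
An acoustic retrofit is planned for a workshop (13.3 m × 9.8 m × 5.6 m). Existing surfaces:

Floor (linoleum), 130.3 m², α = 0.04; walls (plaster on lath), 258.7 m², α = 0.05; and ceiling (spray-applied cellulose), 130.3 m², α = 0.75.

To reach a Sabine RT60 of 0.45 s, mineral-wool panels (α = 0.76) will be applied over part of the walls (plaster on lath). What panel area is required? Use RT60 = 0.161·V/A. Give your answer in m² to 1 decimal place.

Summing Sᵢαᵢ: 5.212 + 12.935 + 97.725 → A₁ = 115.872 sabins.
Required A₂ = 0.161·729.904/0.45 = 261.143 sabins.
Absorption to add: 261.143 − 115.872 = 145.271 sabins.
Net gain per m²: Δα = 0.76 − 0.05 = 0.71.
Area = ΔA/Δα = 145.271/0.71 = 204.6 m².

204.6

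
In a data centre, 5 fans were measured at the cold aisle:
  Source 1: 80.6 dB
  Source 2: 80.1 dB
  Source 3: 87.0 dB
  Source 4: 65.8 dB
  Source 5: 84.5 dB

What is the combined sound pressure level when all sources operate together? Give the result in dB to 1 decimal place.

90.0 dB

Sum in the linear (power) domain: Σ 10^(Lᵢ/10) = 10^(80.6/10) + 10^(80.1/10) + 10^(87.0/10) + 10^(65.8/10) + 10^(84.5/10) = 1.004e+09.
Combined level = 10 log₁₀(1.004e+09) = 90.0 dB.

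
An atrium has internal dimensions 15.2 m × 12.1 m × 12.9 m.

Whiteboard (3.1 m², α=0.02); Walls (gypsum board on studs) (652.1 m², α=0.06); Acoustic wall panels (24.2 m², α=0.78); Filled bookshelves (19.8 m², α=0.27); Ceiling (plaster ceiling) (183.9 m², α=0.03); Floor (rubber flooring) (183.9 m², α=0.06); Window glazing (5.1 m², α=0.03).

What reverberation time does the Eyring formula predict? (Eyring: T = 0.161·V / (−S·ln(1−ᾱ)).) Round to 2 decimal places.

4.59 sec

S = Σ Sᵢ = 1072.1 m².
Σ(Sᵢαᵢ) = 3.1×0.02 + 652.1×0.06 + 24.2×0.78 + 19.8×0.27 + 183.9×0.03 + 183.9×0.06 + 5.1×0.03 = 80.114.
Mean coefficient ᾱ = A/S = 0.0747.
−S·ln(1−ᾱ) = −1072.1 × ln(1 − 0.0747) = 83.235.
V = 15.2 × 12.1 × 12.9 = 2372.568 m³.
T = 0.161·V/[−S·ln(1−ᾱ)] = 0.161·2372.568/83.235 = 4.59 s.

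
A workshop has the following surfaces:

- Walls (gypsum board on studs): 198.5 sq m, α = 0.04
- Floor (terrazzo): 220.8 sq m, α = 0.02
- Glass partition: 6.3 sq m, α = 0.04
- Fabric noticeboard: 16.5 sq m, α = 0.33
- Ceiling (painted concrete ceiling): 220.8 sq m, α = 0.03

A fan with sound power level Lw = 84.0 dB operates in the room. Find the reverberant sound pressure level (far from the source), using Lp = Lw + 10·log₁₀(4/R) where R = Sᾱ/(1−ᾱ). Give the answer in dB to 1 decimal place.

A = 24.677 sabins; S = 662.9 sq m.
ᾱ = 24.677/662.9 = 0.0372; R = Sᾱ/(1−ᾱ) = 24.677/(1−0.0372) = 25.630 sq m.
Lp = 84.0 + 10·log₁₀(4/25.630) = 84.0 + (-8.07) = 75.9 dB.

75.9 dB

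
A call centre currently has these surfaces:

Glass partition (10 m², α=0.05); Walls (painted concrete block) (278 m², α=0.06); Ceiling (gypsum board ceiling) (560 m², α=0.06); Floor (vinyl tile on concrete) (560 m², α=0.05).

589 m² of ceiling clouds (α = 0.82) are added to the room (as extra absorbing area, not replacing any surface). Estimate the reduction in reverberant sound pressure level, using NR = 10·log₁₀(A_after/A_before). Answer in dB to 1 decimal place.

8.5 dB

A_before = Σ Sᵢαᵢ = 10·0.05 + 278·0.06 + 560·0.06 + 560·0.05 = 78.780 sabins.
Treatment contributes 589·0.82 = 482.980 sabins.
A_after = 78.780 + 482.980 = 561.760 sabins.
Reduction = 10 log₁₀(A_after/A_before) = 10 log₁₀(7.1307) = 8.5 dB.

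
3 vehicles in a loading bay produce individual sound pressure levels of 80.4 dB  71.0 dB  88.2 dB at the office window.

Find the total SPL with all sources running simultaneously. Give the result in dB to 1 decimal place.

Converting to relative power and adding: 10^(80.4/10) + 10^(71.0/10) + 10^(88.2/10) = 7.829e+08.
L_total = 10·log₁₀(7.829e+08) = 88.9 dB.

88.9 dB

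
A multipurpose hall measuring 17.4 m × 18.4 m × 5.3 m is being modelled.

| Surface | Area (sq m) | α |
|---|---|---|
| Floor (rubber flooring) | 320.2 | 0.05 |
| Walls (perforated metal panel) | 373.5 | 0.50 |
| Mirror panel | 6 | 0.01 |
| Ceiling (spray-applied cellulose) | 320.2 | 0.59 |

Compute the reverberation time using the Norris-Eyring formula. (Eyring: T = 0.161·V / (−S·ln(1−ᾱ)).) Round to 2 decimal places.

0.55 s

Total surface area S = 320.2 + 373.5 + 6 + 320.2 = 1019.9 sq m.
Σ(Sᵢαᵢ) = 320.2·0.05 + 373.5·0.50 + 6·0.01 + 320.2·0.59 = 391.738.
Mean coefficient ᾱ = A/S = 0.3841.
−S·ln(1−ᾱ) = −1019.9 × ln(1 − 0.3841) = 494.316.
V = 17.4 × 18.4 × 5.3 = 1696.848 m³.
T = 0.161·V/[−S·ln(1−ᾱ)] = 0.161·1696.848/494.316 = 0.55 s.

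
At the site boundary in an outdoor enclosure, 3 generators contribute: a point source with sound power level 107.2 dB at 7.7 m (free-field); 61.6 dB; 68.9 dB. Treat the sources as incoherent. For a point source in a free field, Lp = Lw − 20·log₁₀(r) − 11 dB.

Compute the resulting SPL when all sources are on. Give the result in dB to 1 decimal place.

Source at 7.7 m: Lp = 107.2 − 20·log₁₀(7.7) − 11 = 78.5 dB.
Σ 10^(Lᵢ/10) = 8e+07.
L_total = 10·log₁₀(8e+07) = 79.0 dB.

79.0 dB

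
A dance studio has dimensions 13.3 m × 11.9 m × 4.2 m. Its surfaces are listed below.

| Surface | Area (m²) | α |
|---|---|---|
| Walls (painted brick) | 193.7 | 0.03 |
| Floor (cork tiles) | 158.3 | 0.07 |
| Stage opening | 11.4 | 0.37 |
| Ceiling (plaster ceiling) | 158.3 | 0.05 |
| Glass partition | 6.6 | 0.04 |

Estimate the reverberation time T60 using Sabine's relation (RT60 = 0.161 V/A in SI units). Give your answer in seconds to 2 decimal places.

Summing Sᵢαᵢ: 5.811 + 11.081 + 4.218 + 7.915 + 0.264 → A = 29.289 sabins.
V = 13.3·11.9·4.2 = 664.734 m³.
Sabine: RT60 = 0.161 × 664.734 / 29.289 = 3.65 s.

3.65 seconds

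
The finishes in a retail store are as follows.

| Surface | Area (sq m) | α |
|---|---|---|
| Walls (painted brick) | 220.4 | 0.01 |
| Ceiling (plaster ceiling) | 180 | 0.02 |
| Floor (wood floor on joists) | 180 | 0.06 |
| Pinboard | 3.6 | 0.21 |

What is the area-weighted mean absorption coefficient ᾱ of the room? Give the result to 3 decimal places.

Total surface area S = 584.0 sq m.
Σ(Sᵢαᵢ) = 220.4×0.01 + 180×0.02 + 180×0.06 + 3.6×0.21 = 17.360.
ᾱ = 17.360 / 584.0 = 0.030.

0.030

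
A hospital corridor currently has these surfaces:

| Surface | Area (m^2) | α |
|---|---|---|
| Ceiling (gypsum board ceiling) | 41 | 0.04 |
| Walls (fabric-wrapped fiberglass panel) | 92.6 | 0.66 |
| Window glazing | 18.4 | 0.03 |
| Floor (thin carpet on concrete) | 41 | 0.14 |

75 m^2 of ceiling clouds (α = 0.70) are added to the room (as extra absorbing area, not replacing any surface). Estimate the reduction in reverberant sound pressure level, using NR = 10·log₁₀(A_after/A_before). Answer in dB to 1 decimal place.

2.5 dB

A_before = Σ Sᵢαᵢ = 41×0.04 + 92.6×0.66 + 18.4×0.03 + 41×0.14 = 69.048 sabins.
Treatment contributes 75·0.70 = 52.500 sabins.
New total A_after = 121.548 sabins.
NR = 10·log₁₀(121.548/69.048) = 2.5 dB.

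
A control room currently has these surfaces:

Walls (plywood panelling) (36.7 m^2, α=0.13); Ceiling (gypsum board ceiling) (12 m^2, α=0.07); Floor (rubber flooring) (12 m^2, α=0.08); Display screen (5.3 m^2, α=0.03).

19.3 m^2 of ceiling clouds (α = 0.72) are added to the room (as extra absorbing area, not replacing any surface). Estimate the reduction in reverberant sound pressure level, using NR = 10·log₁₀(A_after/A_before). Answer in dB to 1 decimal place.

4.9 dB

Summing Sᵢαᵢ: 4.771 + 0.840 + 0.960 + 0.159 → A_before = 6.730 sabins.
Treatment contributes 19.3·0.72 = 13.896 sabins.
A_after = 6.730 + 13.896 = 20.626 sabins.
Reduction = 10 log₁₀(A_after/A_before) = 10 log₁₀(3.0648) = 4.9 dB.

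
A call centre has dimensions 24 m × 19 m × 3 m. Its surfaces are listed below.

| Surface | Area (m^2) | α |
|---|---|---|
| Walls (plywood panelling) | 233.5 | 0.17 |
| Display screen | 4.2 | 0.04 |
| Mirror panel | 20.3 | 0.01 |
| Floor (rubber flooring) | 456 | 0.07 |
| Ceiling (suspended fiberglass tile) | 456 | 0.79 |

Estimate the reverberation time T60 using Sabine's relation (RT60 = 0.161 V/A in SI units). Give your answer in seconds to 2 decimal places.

Summing Sᵢαᵢ: 39.695 + 0.168 + 0.203 + 31.920 + 360.240 → A = 432.226 sabins.
V = 24·19·3 = 1368 m³.
RT60 = 0.161 · V / A = 0.161 × 1368 / 432.226 = 0.51 s.

0.51 sec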